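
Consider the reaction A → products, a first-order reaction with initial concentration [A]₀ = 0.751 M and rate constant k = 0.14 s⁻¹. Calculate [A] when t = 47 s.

0.001042 M

Step 1: For a first-order reaction: [A] = [A]₀ × e^(-kt)
Step 2: [A] = 0.751 × e^(-0.14 × 47)
Step 3: [A] = 0.751 × e^(-6.58)
Step 4: [A] = 0.751 × 0.00138785 = 0.001042 M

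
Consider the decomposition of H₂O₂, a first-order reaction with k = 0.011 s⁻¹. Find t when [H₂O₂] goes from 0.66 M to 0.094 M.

177.2 s

Step 1: For first-order: t = ln([H₂O₂]₀/[H₂O₂])/k
Step 2: t = ln(0.66/0.094)/0.011
Step 3: t = ln(7.021)/0.011
Step 4: t = 1.949/0.011 = 177.2 s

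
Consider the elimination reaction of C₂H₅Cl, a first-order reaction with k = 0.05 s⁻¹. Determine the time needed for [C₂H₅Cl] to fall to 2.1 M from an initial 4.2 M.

13.86 s

Step 1: For first-order: t = ln([C₂H₅Cl]₀/[C₂H₅Cl])/k
Step 2: t = ln(4.2/2.1)/0.05
Step 3: t = ln(2)/0.05
Step 4: t = 0.6931/0.05 = 13.86 s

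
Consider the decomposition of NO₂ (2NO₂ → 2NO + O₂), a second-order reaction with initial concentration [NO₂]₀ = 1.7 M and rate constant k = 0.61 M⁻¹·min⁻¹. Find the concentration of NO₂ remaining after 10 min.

0.1495 M

Step 1: For a second-order reaction: 1/[NO₂] = 1/[NO₂]₀ + kt
Step 2: 1/[NO₂] = 1/1.7 + 0.61 × 10
Step 3: 1/[NO₂] = 0.5882 + 6.1 = 6.688
Step 4: [NO₂] = 1/6.688 = 0.1495 M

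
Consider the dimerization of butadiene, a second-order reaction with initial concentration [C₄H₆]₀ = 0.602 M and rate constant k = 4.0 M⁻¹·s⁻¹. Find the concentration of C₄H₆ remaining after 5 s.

0.04617 M

Step 1: For a second-order reaction: 1/[C₄H₆] = 1/[C₄H₆]₀ + kt
Step 2: 1/[C₄H₆] = 1/0.602 + 4.0 × 5
Step 3: 1/[C₄H₆] = 1.661 + 20 = 21.66
Step 4: [C₄H₆] = 1/21.66 = 0.04617 M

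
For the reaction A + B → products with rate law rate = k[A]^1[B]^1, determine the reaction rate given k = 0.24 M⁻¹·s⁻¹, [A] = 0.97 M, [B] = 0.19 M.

0.04423 M/s

Step 1: The rate law is rate = k[A]^1[B]^1
Step 2: Substitute: rate = 0.24 × (0.97)^1 × (0.19)^1
Step 3: rate = 0.24 × 0.97 × 0.19 = 0.044232 M/s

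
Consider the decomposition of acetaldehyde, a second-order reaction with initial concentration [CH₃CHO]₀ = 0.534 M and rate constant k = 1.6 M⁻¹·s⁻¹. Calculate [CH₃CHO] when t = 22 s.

0.02697 M

Step 1: For a second-order reaction: 1/[CH₃CHO] = 1/[CH₃CHO]₀ + kt
Step 2: 1/[CH₃CHO] = 1/0.534 + 1.6 × 22
Step 3: 1/[CH₃CHO] = 1.873 + 35.2 = 37.07
Step 4: [CH₃CHO] = 1/37.07 = 0.02697 M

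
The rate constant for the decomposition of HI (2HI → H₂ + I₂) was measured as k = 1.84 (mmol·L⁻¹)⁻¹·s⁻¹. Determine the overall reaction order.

second order (2)

Step 1: The units of k for an nth-order reaction are (concentration)^(1-n)·(time)⁻¹.
Step 2: Here k has units (mmol·L⁻¹)⁻¹·s⁻¹, so the concentration exponent is -1.
Step 3: 1 - n = -1 ⇒ n = 2. The reaction is second order.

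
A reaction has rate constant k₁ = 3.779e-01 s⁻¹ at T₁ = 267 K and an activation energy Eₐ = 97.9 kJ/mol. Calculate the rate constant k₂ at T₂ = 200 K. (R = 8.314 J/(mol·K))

1.449e-07 s⁻¹

Step 1: Use the two-temperature Arrhenius form: ln(k₂/k₁) = -Eₐ/R × (1/T₂ - 1/T₁)
Step 2: Convert Eₐ to J/mol: 97.9 kJ/mol = 97900 J/mol
Step 3: 1/T₂ - 1/T₁ = 1/200 - 1/267 = 1.254682e-03 K⁻¹
Step 4: ln(k₂/k₁) = -97900/8.314 × 1.254682e-03 = -14.77428
Step 5: k₂ = k₁ × exp(-14.77428) = 3.779e-01 × 3.83364e-07 = 1.449e-07 s⁻¹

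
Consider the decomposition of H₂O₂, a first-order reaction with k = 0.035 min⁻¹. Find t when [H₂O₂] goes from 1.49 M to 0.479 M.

32.42 min

Step 1: For first-order: t = ln([H₂O₂]₀/[H₂O₂])/k
Step 2: t = ln(1.49/0.479)/0.035
Step 3: t = ln(3.111)/0.035
Step 4: t = 1.135/0.035 = 32.42 min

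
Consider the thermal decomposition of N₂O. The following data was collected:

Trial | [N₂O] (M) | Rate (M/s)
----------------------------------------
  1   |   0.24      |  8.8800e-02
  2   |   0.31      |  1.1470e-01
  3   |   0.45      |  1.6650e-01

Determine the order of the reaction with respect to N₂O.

first order (1)

Step 1: Compare trials to find order n where rate₂/rate₁ = ([N₂O]₂/[N₂O]₁)^n
Step 2: rate₂/rate₁ = 1.1470e-01/8.8800e-02 = 1.292
Step 3: [N₂O]₂/[N₂O]₁ = 0.31/0.24 = 1.292
Step 4: n = ln(1.292)/ln(1.292) = 1.00 ≈ 1
Step 5: The reaction is first order in N₂O.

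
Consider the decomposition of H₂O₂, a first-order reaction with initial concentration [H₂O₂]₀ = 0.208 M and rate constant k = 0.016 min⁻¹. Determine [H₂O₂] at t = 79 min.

0.05876 M

Step 1: For a first-order reaction: [H₂O₂] = [H₂O₂]₀ × e^(-kt)
Step 2: [H₂O₂] = 0.208 × e^(-0.016 × 79)
Step 3: [H₂O₂] = 0.208 × e^(-1.264)
Step 4: [H₂O₂] = 0.208 × 0.282522 = 0.05876 M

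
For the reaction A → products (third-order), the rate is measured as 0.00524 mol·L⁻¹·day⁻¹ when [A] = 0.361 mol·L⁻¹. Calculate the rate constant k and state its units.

0.1114 (mol·L⁻¹)⁻²·day⁻¹

Step 1: rate = k[A]^3, so k = rate / [A]^3.
Step 2: k = 0.00524 / (0.361)^3 = 0.00524 / 0.04705.
Step 3: k = 0.1114 (mol·L⁻¹)⁻²·day⁻¹.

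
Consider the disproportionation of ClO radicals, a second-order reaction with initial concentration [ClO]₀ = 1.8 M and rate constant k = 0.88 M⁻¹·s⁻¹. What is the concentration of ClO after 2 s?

0.4319 M

Step 1: For a second-order reaction: 1/[ClO] = 1/[ClO]₀ + kt
Step 2: 1/[ClO] = 1/1.8 + 0.88 × 2
Step 3: 1/[ClO] = 0.5556 + 1.76 = 2.316
Step 4: [ClO] = 1/2.316 = 0.4319 M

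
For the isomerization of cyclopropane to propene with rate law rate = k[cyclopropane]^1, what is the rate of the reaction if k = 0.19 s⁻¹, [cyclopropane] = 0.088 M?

0.01672 M/s

Step 1: Identify the rate law: rate = k[cyclopropane]^1
Step 2: Substitute values: rate = 0.19 × (0.088)^1
Step 3: Calculate: rate = 0.19 × 0.088 = 0.01672 M/s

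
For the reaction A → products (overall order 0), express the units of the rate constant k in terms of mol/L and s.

mol/L·s⁻¹

Step 1: For overall order n, rate = k × (concentration)^n.
Step 2: Rate has units mol/L·s⁻¹; concentration term has units (mol/L)^0.
Step 3: k = rate / (concentration)^n, so units of k = (mol/L)^(1-0)·s⁻¹ = mol/L·s⁻¹.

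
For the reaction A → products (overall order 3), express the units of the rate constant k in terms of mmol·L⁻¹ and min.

(mmol·L⁻¹)⁻²·min⁻¹

Step 1: For overall order n, rate = k × (concentration)^n.
Step 2: Rate has units mmol·L⁻¹·min⁻¹; concentration term has units (mmol·L⁻¹)^3.
Step 3: k = rate / (concentration)^n, so units of k = (mmol·L⁻¹)^(1-3)·min⁻¹ = (mmol·L⁻¹)⁻²·min⁻¹.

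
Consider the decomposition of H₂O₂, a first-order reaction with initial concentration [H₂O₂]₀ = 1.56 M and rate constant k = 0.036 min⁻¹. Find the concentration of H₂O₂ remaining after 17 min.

0.8459 M

Step 1: For a first-order reaction: [H₂O₂] = [H₂O₂]₀ × e^(-kt)
Step 2: [H₂O₂] = 1.56 × e^(-0.036 × 17)
Step 3: [H₂O₂] = 1.56 × e^(-0.612)
Step 4: [H₂O₂] = 1.56 × 0.542265 = 0.8459 M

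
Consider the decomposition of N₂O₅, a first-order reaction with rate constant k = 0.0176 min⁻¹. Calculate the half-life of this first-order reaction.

39.38 min

Step 1: For a first-order reaction, t₁/₂ = ln(2)/k
Step 2: t₁/₂ = ln(2)/0.0176
Step 3: t₁/₂ = 0.6931/0.0176 = 39.38 min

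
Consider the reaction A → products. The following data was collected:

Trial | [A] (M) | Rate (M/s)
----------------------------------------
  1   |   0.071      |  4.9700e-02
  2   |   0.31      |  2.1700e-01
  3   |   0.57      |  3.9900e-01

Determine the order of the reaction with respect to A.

first order (1)

Step 1: Compare trials to find order n where rate₂/rate₁ = ([A]₂/[A]₁)^n
Step 2: rate₂/rate₁ = 2.1700e-01/4.9700e-02 = 4.366
Step 3: [A]₂/[A]₁ = 0.31/0.071 = 4.366
Step 4: n = ln(4.366)/ln(4.366) = 1.00 ≈ 1
Step 5: The reaction is first order in A.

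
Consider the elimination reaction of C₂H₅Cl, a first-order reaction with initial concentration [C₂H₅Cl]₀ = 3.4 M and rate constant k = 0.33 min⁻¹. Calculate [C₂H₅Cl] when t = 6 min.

0.4694 M

Step 1: For a first-order reaction: [C₂H₅Cl] = [C₂H₅Cl]₀ × e^(-kt)
Step 2: [C₂H₅Cl] = 3.4 × e^(-0.33 × 6)
Step 3: [C₂H₅Cl] = 3.4 × e^(-1.98)
Step 4: [C₂H₅Cl] = 3.4 × 0.138069 = 0.4694 M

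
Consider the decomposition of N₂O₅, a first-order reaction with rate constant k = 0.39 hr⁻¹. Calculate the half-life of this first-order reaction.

1.777 hr

Step 1: For a first-order reaction, t₁/₂ = ln(2)/k
Step 2: t₁/₂ = ln(2)/0.39
Step 3: t₁/₂ = 0.6931/0.39 = 1.777 hr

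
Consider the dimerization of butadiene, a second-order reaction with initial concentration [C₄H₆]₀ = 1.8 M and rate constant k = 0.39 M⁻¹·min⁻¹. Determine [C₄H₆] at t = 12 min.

0.191 M

Step 1: For a second-order reaction: 1/[C₄H₆] = 1/[C₄H₆]₀ + kt
Step 2: 1/[C₄H₆] = 1/1.8 + 0.39 × 12
Step 3: 1/[C₄H₆] = 0.5556 + 4.68 = 5.236
Step 4: [C₄H₆] = 1/5.236 = 0.191 M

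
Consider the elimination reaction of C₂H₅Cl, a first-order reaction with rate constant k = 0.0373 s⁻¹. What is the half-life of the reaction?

18.58 s

Step 1: For a first-order reaction, t₁/₂ = ln(2)/k
Step 2: t₁/₂ = ln(2)/0.0373
Step 3: t₁/₂ = 0.6931/0.0373 = 18.58 s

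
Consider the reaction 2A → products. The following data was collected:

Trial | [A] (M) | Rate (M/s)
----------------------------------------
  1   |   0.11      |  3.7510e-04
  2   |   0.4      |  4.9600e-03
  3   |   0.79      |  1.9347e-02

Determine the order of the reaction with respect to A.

second order (2)

Step 1: Compare trials to find order n where rate₂/rate₁ = ([A]₂/[A]₁)^n
Step 2: rate₂/rate₁ = 4.9600e-03/3.7510e-04 = 13.22
Step 3: [A]₂/[A]₁ = 0.4/0.11 = 3.636
Step 4: n = ln(13.22)/ln(3.636) = 2.00 ≈ 2
Step 5: The reaction is second order in A.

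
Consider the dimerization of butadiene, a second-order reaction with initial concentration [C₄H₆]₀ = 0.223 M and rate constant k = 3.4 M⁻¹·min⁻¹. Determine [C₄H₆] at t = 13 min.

0.02054 M

Step 1: For a second-order reaction: 1/[C₄H₆] = 1/[C₄H₆]₀ + kt
Step 2: 1/[C₄H₆] = 1/0.223 + 3.4 × 13
Step 3: 1/[C₄H₆] = 4.484 + 44.2 = 48.68
Step 4: [C₄H₆] = 1/48.68 = 0.02054 M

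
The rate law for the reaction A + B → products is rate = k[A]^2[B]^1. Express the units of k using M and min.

M⁻²·min⁻¹

Step 1: Overall order = 2 + 1 = 3.
Step 2: rate has units M·min⁻¹; [A]^2[B]^1 has units M^3.
Step 3: k = rate/([A]^2[B]^1), so units of k = M^(1-3)·min⁻¹ = M⁻²·min⁻¹.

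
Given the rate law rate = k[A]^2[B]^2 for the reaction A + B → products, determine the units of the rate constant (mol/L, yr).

(mol/L)⁻³·yr⁻¹

Step 1: Overall order = 2 + 2 = 4.
Step 2: rate has units mol/L·yr⁻¹; [A]^2[B]^2 has units (mol/L)^4.
Step 3: k = rate/([A]^2[B]^2), so units of k = (mol/L)^(1-4)·yr⁻¹ = (mol/L)⁻³·yr⁻¹.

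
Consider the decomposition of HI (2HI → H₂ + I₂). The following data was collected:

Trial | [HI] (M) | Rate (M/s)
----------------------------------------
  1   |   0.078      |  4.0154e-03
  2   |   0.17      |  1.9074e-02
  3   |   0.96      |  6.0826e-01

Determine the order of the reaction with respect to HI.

second order (2)

Step 1: Compare trials to find order n where rate₂/rate₁ = ([HI]₂/[HI]₁)^n
Step 2: rate₂/rate₁ = 1.9074e-02/4.0154e-03 = 4.75
Step 3: [HI]₂/[HI]₁ = 0.17/0.078 = 2.179
Step 4: n = ln(4.75)/ln(2.179) = 2.00 ≈ 2
Step 5: The reaction is second order in HI.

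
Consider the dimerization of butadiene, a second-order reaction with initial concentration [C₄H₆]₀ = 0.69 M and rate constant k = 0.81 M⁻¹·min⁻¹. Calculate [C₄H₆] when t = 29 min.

0.0401 M

Step 1: For a second-order reaction: 1/[C₄H₆] = 1/[C₄H₆]₀ + kt
Step 2: 1/[C₄H₆] = 1/0.69 + 0.81 × 29
Step 3: 1/[C₄H₆] = 1.449 + 23.49 = 24.94
Step 4: [C₄H₆] = 1/24.94 = 0.0401 M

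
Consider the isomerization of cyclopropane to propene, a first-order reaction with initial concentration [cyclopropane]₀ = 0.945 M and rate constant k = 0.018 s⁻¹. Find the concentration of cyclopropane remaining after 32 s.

0.5312 M

Step 1: For a first-order reaction: [cyclopropane] = [cyclopropane]₀ × e^(-kt)
Step 2: [cyclopropane] = 0.945 × e^(-0.018 × 32)
Step 3: [cyclopropane] = 0.945 × e^(-0.576)
Step 4: [cyclopropane] = 0.945 × 0.562142 = 0.5312 M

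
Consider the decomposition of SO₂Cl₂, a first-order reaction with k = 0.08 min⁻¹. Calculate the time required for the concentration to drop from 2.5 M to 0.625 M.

17.33 min

Step 1: For first-order: t = ln([SO₂Cl₂]₀/[SO₂Cl₂])/k
Step 2: t = ln(2.5/0.625)/0.08
Step 3: t = ln(4)/0.08
Step 4: t = 1.386/0.08 = 17.33 min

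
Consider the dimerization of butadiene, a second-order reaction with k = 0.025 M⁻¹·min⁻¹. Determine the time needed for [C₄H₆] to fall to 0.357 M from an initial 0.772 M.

60.23 min

Step 1: For second-order: t = (1/[C₄H₆] - 1/[C₄H₆]₀)/k
Step 2: t = (1/0.357 - 1/0.772)/0.025
Step 3: t = (2.801 - 1.295)/0.025
Step 4: t = 1.506/0.025 = 60.23 min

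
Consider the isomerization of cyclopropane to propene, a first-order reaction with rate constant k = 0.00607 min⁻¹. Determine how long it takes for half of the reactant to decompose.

114.2 min

Step 1: For a first-order reaction, t₁/₂ = ln(2)/k
Step 2: t₁/₂ = ln(2)/0.00607
Step 3: t₁/₂ = 0.6931/0.00607 = 114.2 min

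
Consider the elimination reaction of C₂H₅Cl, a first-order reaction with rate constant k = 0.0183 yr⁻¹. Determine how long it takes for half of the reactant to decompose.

37.88 yr

Step 1: For a first-order reaction, t₁/₂ = ln(2)/k
Step 2: t₁/₂ = ln(2)/0.0183
Step 3: t₁/₂ = 0.6931/0.0183 = 37.88 yr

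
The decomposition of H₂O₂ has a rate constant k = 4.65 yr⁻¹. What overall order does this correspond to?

first order (1)

Step 1: The units of k for an nth-order reaction are (concentration)^(1-n)·(time)⁻¹.
Step 2: Here k has units yr⁻¹, so the concentration exponent is 0.
Step 3: 1 - n = 0 ⇒ n = 1. The reaction is first order.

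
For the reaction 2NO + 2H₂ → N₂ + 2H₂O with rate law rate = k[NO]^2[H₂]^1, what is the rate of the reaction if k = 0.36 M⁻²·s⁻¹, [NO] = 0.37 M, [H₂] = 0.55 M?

0.02711 M/s

Step 1: The rate law is rate = k[NO]^2[H₂]^1
Step 2: Substitute: rate = 0.36 × (0.37)^2 × (0.55)^1
Step 3: rate = 0.36 × 0.1369 × 0.55 = 0.0271062 M/s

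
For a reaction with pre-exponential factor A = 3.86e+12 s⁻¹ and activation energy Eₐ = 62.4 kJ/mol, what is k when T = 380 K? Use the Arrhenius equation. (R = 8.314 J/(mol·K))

1.02e+04 s⁻¹

Step 1: Use the Arrhenius equation: k = A × exp(-Eₐ/RT)
Step 2: Convert Eₐ to J/mol: 62.4 kJ/mol = 62400 J/mol
Step 3: Calculate the exponent: -Eₐ/(RT) = -62400/(8.314 × 380) = -19.75109
Step 4: k = 3.86e+12 × exp(-19.75109)
Step 5: k = 3.86e+12 × 2.64369e-09 = 1.0205e+04 s⁻¹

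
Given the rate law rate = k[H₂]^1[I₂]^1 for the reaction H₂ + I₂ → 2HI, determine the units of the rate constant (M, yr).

M⁻¹·yr⁻¹

Step 1: Overall order = 1 + 1 = 2.
Step 2: rate has units M·yr⁻¹; [H₂]^1[I₂]^1 has units M^2.
Step 3: k = rate/([H₂]^1[I₂]^1), so units of k = M^(1-2)·yr⁻¹ = M⁻¹·yr⁻¹.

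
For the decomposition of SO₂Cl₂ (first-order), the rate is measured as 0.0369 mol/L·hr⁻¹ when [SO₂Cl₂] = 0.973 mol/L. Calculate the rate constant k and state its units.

0.03792 hr⁻¹

Step 1: rate = k[SO₂Cl₂]^1, so k = rate / [SO₂Cl₂]^1.
Step 2: k = 0.0369 / (0.973)^1 = 0.0369 / 0.973.
Step 3: k = 0.03792 hr⁻¹.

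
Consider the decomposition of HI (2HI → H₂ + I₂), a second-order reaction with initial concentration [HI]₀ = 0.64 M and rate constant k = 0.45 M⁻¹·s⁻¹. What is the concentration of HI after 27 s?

0.07293 M

Step 1: For a second-order reaction: 1/[HI] = 1/[HI]₀ + kt
Step 2: 1/[HI] = 1/0.64 + 0.45 × 27
Step 3: 1/[HI] = 1.562 + 12.15 = 13.71
Step 4: [HI] = 1/13.71 = 0.07293 M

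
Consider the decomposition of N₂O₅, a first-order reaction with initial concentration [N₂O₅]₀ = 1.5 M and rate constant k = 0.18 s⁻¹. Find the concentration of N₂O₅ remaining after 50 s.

0.0001851 M

Step 1: For a first-order reaction: [N₂O₅] = [N₂O₅]₀ × e^(-kt)
Step 2: [N₂O₅] = 1.5 × e^(-0.18 × 50)
Step 3: [N₂O₅] = 1.5 × e^(-9)
Step 4: [N₂O₅] = 1.5 × 0.00012341 = 0.0001851 M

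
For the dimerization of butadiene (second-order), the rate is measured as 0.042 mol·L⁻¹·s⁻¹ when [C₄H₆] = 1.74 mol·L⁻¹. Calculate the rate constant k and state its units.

0.01387 (mol·L⁻¹)⁻¹·s⁻¹

Step 1: rate = k[C₄H₆]^2, so k = rate / [C₄H₆]^2.
Step 2: k = 0.042 / (1.74)^2 = 0.042 / 3.028.
Step 3: k = 0.01387 (mol·L⁻¹)⁻¹·s⁻¹.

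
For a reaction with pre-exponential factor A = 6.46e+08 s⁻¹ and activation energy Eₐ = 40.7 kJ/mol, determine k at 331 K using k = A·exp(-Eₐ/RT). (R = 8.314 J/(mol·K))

2.44e+02 s⁻¹

Step 1: Use the Arrhenius equation: k = A × exp(-Eₐ/RT)
Step 2: Convert Eₐ to J/mol: 40.7 kJ/mol = 40700 J/mol
Step 3: Calculate the exponent: -Eₐ/(RT) = -40700/(8.314 × 331) = -14.78960
Step 4: k = 6.46e+08 × exp(-14.78960)
Step 5: k = 6.46e+08 × 3.77536e-07 = 2.4389e+02 s⁻¹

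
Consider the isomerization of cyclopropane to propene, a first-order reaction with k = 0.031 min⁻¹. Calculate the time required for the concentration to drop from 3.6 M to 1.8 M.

22.36 min

Step 1: For first-order: t = ln([cyclopropane]₀/[cyclopropane])/k
Step 2: t = ln(3.6/1.8)/0.031
Step 3: t = ln(2)/0.031
Step 4: t = 0.6931/0.031 = 22.36 min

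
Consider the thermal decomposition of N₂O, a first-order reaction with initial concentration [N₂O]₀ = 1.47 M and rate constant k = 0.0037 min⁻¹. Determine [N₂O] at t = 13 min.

1.401 M

Step 1: For a first-order reaction: [N₂O] = [N₂O]₀ × e^(-kt)
Step 2: [N₂O] = 1.47 × e^(-0.0037 × 13)
Step 3: [N₂O] = 1.47 × e^(-0.0481)
Step 4: [N₂O] = 1.47 × 0.953038 = 1.401 M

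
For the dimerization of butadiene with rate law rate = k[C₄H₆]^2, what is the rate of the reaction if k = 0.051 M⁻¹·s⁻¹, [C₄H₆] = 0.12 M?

0.0007344 M/s

Step 1: Identify the rate law: rate = k[C₄H₆]^2
Step 2: Substitute values: rate = 0.051 × (0.12)^2
Step 3: Calculate: rate = 0.051 × 0.0144 = 0.0007344 M/s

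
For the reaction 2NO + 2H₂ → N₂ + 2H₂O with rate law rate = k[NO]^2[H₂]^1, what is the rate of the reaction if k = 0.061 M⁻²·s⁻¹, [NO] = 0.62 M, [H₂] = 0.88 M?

0.02063 M/s

Step 1: The rate law is rate = k[NO]^2[H₂]^1
Step 2: Substitute: rate = 0.061 × (0.62)^2 × (0.88)^1
Step 3: rate = 0.061 × 0.3844 × 0.88 = 0.0206346 M/s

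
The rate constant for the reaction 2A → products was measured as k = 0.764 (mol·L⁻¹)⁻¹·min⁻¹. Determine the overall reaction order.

second order (2)

Step 1: The units of k for an nth-order reaction are (concentration)^(1-n)·(time)⁻¹.
Step 2: Here k has units (mol·L⁻¹)⁻¹·min⁻¹, so the concentration exponent is -1.
Step 3: 1 - n = -1 ⇒ n = 2. The reaction is second order.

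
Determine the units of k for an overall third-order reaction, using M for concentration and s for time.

M⁻²·s⁻¹

Step 1: For overall order n, rate = k × (concentration)^n.
Step 2: Rate has units M·s⁻¹; concentration term has units M^3.
Step 3: k = rate / (concentration)^n, so units of k = M^(1-3)·s⁻¹ = M⁻²·s⁻¹.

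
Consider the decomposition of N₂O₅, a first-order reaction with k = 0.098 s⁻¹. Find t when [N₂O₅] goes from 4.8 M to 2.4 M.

7.073 s

Step 1: For first-order: t = ln([N₂O₅]₀/[N₂O₅])/k
Step 2: t = ln(4.8/2.4)/0.098
Step 3: t = ln(2)/0.098
Step 4: t = 0.6931/0.098 = 7.073 s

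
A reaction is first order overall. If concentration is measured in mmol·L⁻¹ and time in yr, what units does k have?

yr⁻¹

Step 1: For overall order n, rate = k × (concentration)^n.
Step 2: Rate has units mmol·L⁻¹·yr⁻¹; concentration term has units (mmol·L⁻¹)^1.
Step 3: k = rate / (concentration)^n, so units of k = (mmol·L⁻¹)^(1-1)·yr⁻¹ = yr⁻¹.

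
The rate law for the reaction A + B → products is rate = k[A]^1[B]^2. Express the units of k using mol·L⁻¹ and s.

(mol·L⁻¹)⁻²·s⁻¹

Step 1: Overall order = 1 + 2 = 3.
Step 2: rate has units mol·L⁻¹·s⁻¹; [A]^1[B]^2 has units (mol·L⁻¹)^3.
Step 3: k = rate/([A]^1[B]^2), so units of k = (mol·L⁻¹)^(1-3)·s⁻¹ = (mol·L⁻¹)⁻²·s⁻¹.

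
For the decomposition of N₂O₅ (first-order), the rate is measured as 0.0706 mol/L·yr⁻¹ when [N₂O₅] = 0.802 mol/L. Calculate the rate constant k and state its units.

0.08803 yr⁻¹

Step 1: rate = k[N₂O₅]^1, so k = rate / [N₂O₅]^1.
Step 2: k = 0.0706 / (0.802)^1 = 0.0706 / 0.802.
Step 3: k = 0.08803 yr⁻¹.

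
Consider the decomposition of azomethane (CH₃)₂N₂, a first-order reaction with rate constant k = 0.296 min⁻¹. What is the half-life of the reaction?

2.342 min

Step 1: For a first-order reaction, t₁/₂ = ln(2)/k
Step 2: t₁/₂ = ln(2)/0.296
Step 3: t₁/₂ = 0.6931/0.296 = 2.342 min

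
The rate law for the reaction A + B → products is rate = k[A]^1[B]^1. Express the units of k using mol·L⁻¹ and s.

(mol·L⁻¹)⁻¹·s⁻¹

Step 1: Overall order = 1 + 1 = 2.
Step 2: rate has units mol·L⁻¹·s⁻¹; [A]^1[B]^1 has units (mol·L⁻¹)^2.
Step 3: k = rate/([A]^1[B]^1), so units of k = (mol·L⁻¹)^(1-2)·s⁻¹ = (mol·L⁻¹)⁻¹·s⁻¹.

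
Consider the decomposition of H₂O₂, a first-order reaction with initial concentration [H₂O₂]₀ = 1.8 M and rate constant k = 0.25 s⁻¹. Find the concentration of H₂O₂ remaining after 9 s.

0.1897 M

Step 1: For a first-order reaction: [H₂O₂] = [H₂O₂]₀ × e^(-kt)
Step 2: [H₂O₂] = 1.8 × e^(-0.25 × 9)
Step 3: [H₂O₂] = 1.8 × e^(-2.25)
Step 4: [H₂O₂] = 1.8 × 0.105399 = 0.1897 M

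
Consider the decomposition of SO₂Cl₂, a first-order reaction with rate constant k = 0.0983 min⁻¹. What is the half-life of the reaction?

7.051 min

Step 1: For a first-order reaction, t₁/₂ = ln(2)/k
Step 2: t₁/₂ = ln(2)/0.0983
Step 3: t₁/₂ = 0.6931/0.0983 = 7.051 min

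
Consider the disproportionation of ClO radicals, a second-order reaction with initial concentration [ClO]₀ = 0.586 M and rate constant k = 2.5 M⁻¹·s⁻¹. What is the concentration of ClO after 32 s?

0.01224 M

Step 1: For a second-order reaction: 1/[ClO] = 1/[ClO]₀ + kt
Step 2: 1/[ClO] = 1/0.586 + 2.5 × 32
Step 3: 1/[ClO] = 1.706 + 80 = 81.71
Step 4: [ClO] = 1/81.71 = 0.01224 M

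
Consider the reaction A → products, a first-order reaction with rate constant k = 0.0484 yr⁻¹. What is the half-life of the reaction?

14.32 yr

Step 1: For a first-order reaction, t₁/₂ = ln(2)/k
Step 2: t₁/₂ = ln(2)/0.0484
Step 3: t₁/₂ = 0.6931/0.0484 = 14.32 yr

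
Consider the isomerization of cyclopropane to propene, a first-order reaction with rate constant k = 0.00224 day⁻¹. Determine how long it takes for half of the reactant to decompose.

309.4 day

Step 1: For a first-order reaction, t₁/₂ = ln(2)/k
Step 2: t₁/₂ = ln(2)/0.00224
Step 3: t₁/₂ = 0.6931/0.00224 = 309.4 day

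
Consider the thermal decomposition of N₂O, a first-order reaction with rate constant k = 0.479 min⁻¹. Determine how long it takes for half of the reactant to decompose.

1.447 min

Step 1: For a first-order reaction, t₁/₂ = ln(2)/k
Step 2: t₁/₂ = ln(2)/0.479
Step 3: t₁/₂ = 0.6931/0.479 = 1.447 min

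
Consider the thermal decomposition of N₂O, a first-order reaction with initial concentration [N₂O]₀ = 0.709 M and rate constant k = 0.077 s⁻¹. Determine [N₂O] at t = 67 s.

0.004075 M

Step 1: For a first-order reaction: [N₂O] = [N₂O]₀ × e^(-kt)
Step 2: [N₂O] = 0.709 × e^(-0.077 × 67)
Step 3: [N₂O] = 0.709 × e^(-5.159)
Step 4: [N₂O] = 0.709 × 0.00574744 = 0.004075 M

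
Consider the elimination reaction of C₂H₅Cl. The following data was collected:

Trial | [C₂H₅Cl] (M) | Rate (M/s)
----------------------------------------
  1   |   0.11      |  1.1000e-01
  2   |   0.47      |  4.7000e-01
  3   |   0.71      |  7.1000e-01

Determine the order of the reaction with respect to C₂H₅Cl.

first order (1)

Step 1: Compare trials to find order n where rate₂/rate₁ = ([C₂H₅Cl]₂/[C₂H₅Cl]₁)^n
Step 2: rate₂/rate₁ = 4.7000e-01/1.1000e-01 = 4.273
Step 3: [C₂H₅Cl]₂/[C₂H₅Cl]₁ = 0.47/0.11 = 4.273
Step 4: n = ln(4.273)/ln(4.273) = 1.00 ≈ 1
Step 5: The reaction is first order in C₂H₅Cl.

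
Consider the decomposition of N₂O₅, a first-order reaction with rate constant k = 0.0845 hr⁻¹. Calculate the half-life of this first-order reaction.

8.203 hr

Step 1: For a first-order reaction, t₁/₂ = ln(2)/k
Step 2: t₁/₂ = ln(2)/0.0845
Step 3: t₁/₂ = 0.6931/0.0845 = 8.203 hr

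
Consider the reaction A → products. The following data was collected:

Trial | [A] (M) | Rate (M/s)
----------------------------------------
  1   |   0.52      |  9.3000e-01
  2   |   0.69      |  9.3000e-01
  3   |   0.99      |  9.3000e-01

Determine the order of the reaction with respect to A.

zeroth order (0)

Step 1: Compare trials - when concentration changes, rate stays constant.
Step 2: rate₂/rate₁ = 9.3000e-01/9.3000e-01 = 1
Step 3: [A]₂/[A]₁ = 0.69/0.52 = 1.327
Step 4: Since rate ratio ≈ (conc ratio)^0, the reaction is zeroth order.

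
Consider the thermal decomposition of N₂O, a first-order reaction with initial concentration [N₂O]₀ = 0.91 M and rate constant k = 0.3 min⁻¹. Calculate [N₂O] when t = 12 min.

0.02486 M

Step 1: For a first-order reaction: [N₂O] = [N₂O]₀ × e^(-kt)
Step 2: [N₂O] = 0.91 × e^(-0.3 × 12)
Step 3: [N₂O] = 0.91 × e^(-3.6)
Step 4: [N₂O] = 0.91 × 0.0273237 = 0.02486 M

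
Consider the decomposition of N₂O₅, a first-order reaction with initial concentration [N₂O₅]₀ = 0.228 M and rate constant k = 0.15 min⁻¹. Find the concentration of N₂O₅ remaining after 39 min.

0.0006566 M

Step 1: For a first-order reaction: [N₂O₅] = [N₂O₅]₀ × e^(-kt)
Step 2: [N₂O₅] = 0.228 × e^(-0.15 × 39)
Step 3: [N₂O₅] = 0.228 × e^(-5.85)
Step 4: [N₂O₅] = 0.228 × 0.0028799 = 0.0006566 M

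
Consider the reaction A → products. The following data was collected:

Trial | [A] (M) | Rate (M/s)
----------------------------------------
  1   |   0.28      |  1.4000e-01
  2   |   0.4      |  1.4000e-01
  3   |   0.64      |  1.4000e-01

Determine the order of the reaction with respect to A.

zeroth order (0)

Step 1: Compare trials - when concentration changes, rate stays constant.
Step 2: rate₂/rate₁ = 1.4000e-01/1.4000e-01 = 1
Step 3: [A]₂/[A]₁ = 0.4/0.28 = 1.429
Step 4: Since rate ratio ≈ (conc ratio)^0, the reaction is zeroth order.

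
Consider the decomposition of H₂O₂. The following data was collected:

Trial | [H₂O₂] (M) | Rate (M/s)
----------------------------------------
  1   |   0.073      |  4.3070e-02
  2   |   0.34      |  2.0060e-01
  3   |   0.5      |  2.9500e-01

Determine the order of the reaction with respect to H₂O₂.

first order (1)

Step 1: Compare trials to find order n where rate₂/rate₁ = ([H₂O₂]₂/[H₂O₂]₁)^n
Step 2: rate₂/rate₁ = 2.0060e-01/4.3070e-02 = 4.658
Step 3: [H₂O₂]₂/[H₂O₂]₁ = 0.34/0.073 = 4.658
Step 4: n = ln(4.658)/ln(4.658) = 1.00 ≈ 1
Step 5: The reaction is first order in H₂O₂.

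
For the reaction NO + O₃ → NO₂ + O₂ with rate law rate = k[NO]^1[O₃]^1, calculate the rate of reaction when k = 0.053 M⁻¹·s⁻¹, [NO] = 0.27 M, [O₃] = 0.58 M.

0.0083 M/s

Step 1: The rate law is rate = k[NO]^1[O₃]^1
Step 2: Substitute: rate = 0.053 × (0.27)^1 × (0.58)^1
Step 3: rate = 0.053 × 0.27 × 0.58 = 0.0082998 M/s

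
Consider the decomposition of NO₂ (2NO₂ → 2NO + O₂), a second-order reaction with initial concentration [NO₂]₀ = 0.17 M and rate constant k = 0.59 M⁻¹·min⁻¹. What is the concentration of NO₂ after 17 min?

0.06284 M

Step 1: For a second-order reaction: 1/[NO₂] = 1/[NO₂]₀ + kt
Step 2: 1/[NO₂] = 1/0.17 + 0.59 × 17
Step 3: 1/[NO₂] = 5.882 + 10.03 = 15.91
Step 4: [NO₂] = 1/15.91 = 0.06284 M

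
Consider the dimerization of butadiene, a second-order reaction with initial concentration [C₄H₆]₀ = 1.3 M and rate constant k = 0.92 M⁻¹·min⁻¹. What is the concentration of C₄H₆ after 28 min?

0.03769 M

Step 1: For a second-order reaction: 1/[C₄H₆] = 1/[C₄H₆]₀ + kt
Step 2: 1/[C₄H₆] = 1/1.3 + 0.92 × 28
Step 3: 1/[C₄H₆] = 0.7692 + 25.76 = 26.53
Step 4: [C₄H₆] = 1/26.53 = 0.03769 M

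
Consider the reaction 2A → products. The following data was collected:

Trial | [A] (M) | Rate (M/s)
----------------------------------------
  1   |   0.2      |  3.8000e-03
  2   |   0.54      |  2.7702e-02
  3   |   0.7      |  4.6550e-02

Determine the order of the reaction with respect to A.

second order (2)

Step 1: Compare trials to find order n where rate₂/rate₁ = ([A]₂/[A]₁)^n
Step 2: rate₂/rate₁ = 2.7702e-02/3.8000e-03 = 7.29
Step 3: [A]₂/[A]₁ = 0.54/0.2 = 2.7
Step 4: n = ln(7.29)/ln(2.7) = 2.00 ≈ 2
Step 5: The reaction is second order in A.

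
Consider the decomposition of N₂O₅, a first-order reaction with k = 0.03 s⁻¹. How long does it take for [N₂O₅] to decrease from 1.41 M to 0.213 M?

63 s

Step 1: For first-order: t = ln([N₂O₅]₀/[N₂O₅])/k
Step 2: t = ln(1.41/0.213)/0.03
Step 3: t = ln(6.62)/0.03
Step 4: t = 1.89/0.03 = 63 s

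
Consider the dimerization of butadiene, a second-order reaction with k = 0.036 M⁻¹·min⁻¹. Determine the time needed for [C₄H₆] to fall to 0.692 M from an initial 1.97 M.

26.04 min

Step 1: For second-order: t = (1/[C₄H₆] - 1/[C₄H₆]₀)/k
Step 2: t = (1/0.692 - 1/1.97)/0.036
Step 3: t = (1.445 - 0.5076)/0.036
Step 4: t = 0.9375/0.036 = 26.04 min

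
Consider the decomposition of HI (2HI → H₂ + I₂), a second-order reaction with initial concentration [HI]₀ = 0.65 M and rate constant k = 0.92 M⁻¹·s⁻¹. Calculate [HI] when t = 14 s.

0.06936 M

Step 1: For a second-order reaction: 1/[HI] = 1/[HI]₀ + kt
Step 2: 1/[HI] = 1/0.65 + 0.92 × 14
Step 3: 1/[HI] = 1.538 + 12.88 = 14.42
Step 4: [HI] = 1/14.42 = 0.06936 M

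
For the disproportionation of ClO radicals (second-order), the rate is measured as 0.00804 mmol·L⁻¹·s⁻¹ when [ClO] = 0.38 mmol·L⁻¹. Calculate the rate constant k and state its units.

0.05568 (mmol·L⁻¹)⁻¹·s⁻¹

Step 1: rate = k[ClO]^2, so k = rate / [ClO]^2.
Step 2: k = 0.00804 / (0.38)^2 = 0.00804 / 0.1444.
Step 3: k = 0.05568 (mmol·L⁻¹)⁻¹·s⁻¹.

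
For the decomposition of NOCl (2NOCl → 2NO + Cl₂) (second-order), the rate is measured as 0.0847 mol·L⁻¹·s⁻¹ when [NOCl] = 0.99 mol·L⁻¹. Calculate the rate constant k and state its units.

0.08642 (mol·L⁻¹)⁻¹·s⁻¹

Step 1: rate = k[NOCl]^2, so k = rate / [NOCl]^2.
Step 2: k = 0.0847 / (0.99)^2 = 0.0847 / 0.9801.
Step 3: k = 0.08642 (mol·L⁻¹)⁻¹·s⁻¹.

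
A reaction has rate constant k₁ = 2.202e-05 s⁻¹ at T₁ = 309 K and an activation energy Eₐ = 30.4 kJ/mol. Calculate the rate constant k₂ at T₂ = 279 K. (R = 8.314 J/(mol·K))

6.169e-06 s⁻¹

Step 1: Use the two-temperature Arrhenius form: ln(k₂/k₁) = -Eₐ/R × (1/T₂ - 1/T₁)
Step 2: Convert Eₐ to J/mol: 30.4 kJ/mol = 30400 J/mol
Step 3: 1/T₂ - 1/T₁ = 1/279 - 1/309 = 3.479834e-04 K⁻¹
Step 4: ln(k₂/k₁) = -30400/8.314 × 3.479834e-04 = -1.27240
Step 5: k₂ = k₁ × exp(-1.27240) = 2.202e-05 × 2.80158e-01 = 6.169e-06 s⁻¹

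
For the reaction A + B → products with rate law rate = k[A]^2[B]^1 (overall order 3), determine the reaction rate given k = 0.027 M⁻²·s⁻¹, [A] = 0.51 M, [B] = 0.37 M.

0.002598 M/s

Step 1: The rate law is rate = k[A]^2[B]^1, overall order = 2+1 = 3
Step 2: Substitute values: rate = 0.027 × (0.51)^2 × (0.37)^1
Step 3: rate = 0.027 × 0.2601 × 0.37 = 0.0025984 M/s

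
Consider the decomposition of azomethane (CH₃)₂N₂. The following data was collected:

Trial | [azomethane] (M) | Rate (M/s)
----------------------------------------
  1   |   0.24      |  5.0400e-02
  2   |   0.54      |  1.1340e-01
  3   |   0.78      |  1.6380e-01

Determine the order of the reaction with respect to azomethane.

first order (1)

Step 1: Compare trials to find order n where rate₂/rate₁ = ([azomethane]₂/[azomethane]₁)^n
Step 2: rate₂/rate₁ = 1.1340e-01/5.0400e-02 = 2.25
Step 3: [azomethane]₂/[azomethane]₁ = 0.54/0.24 = 2.25
Step 4: n = ln(2.25)/ln(2.25) = 1.00 ≈ 1
Step 5: The reaction is first order in azomethane.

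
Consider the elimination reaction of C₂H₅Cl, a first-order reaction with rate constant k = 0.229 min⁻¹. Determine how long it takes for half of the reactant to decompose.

3.027 min

Step 1: For a first-order reaction, t₁/₂ = ln(2)/k
Step 2: t₁/₂ = ln(2)/0.229
Step 3: t₁/₂ = 0.6931/0.229 = 3.027 min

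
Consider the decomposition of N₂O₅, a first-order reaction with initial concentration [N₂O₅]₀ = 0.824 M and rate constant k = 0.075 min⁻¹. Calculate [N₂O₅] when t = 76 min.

0.002757 M

Step 1: For a first-order reaction: [N₂O₅] = [N₂O₅]₀ × e^(-kt)
Step 2: [N₂O₅] = 0.824 × e^(-0.075 × 76)
Step 3: [N₂O₅] = 0.824 × e^(-5.7)
Step 4: [N₂O₅] = 0.824 × 0.00334597 = 0.002757 M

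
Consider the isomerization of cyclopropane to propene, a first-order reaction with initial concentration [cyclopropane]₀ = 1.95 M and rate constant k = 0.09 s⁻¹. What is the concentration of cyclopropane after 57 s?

0.01154 M

Step 1: For a first-order reaction: [cyclopropane] = [cyclopropane]₀ × e^(-kt)
Step 2: [cyclopropane] = 1.95 × e^(-0.09 × 57)
Step 3: [cyclopropane] = 1.95 × e^(-5.13)
Step 4: [cyclopropane] = 1.95 × 0.00591656 = 0.01154 M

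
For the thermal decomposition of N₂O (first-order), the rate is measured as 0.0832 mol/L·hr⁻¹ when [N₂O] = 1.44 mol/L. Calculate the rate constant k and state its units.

0.05778 hr⁻¹

Step 1: rate = k[N₂O]^1, so k = rate / [N₂O]^1.
Step 2: k = 0.0832 / (1.44)^1 = 0.0832 / 1.44.
Step 3: k = 0.05778 hr⁻¹.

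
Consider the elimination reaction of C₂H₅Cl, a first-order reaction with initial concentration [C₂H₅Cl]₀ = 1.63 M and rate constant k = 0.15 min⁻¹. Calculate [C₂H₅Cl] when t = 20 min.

0.08115 M

Step 1: For a first-order reaction: [C₂H₅Cl] = [C₂H₅Cl]₀ × e^(-kt)
Step 2: [C₂H₅Cl] = 1.63 × e^(-0.15 × 20)
Step 3: [C₂H₅Cl] = 1.63 × e^(-3)
Step 4: [C₂H₅Cl] = 1.63 × 0.0497871 = 0.08115 M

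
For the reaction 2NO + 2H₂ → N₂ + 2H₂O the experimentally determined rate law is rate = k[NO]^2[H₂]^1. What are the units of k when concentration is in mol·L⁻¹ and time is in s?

(mol·L⁻¹)⁻²·s⁻¹

Step 1: Overall order = 2 + 1 = 3.
Step 2: rate has units mol·L⁻¹·s⁻¹; [NO]^2[H₂]^1 has units (mol·L⁻¹)^3.
Step 3: k = rate/([NO]^2[H₂]^1), so units of k = (mol·L⁻¹)^(1-3)·s⁻¹ = (mol·L⁻¹)⁻²·s⁻¹.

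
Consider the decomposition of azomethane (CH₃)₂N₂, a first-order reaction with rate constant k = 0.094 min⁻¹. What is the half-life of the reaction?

7.374 min

Step 1: For a first-order reaction, t₁/₂ = ln(2)/k
Step 2: t₁/₂ = ln(2)/0.094
Step 3: t₁/₂ = 0.6931/0.094 = 7.374 min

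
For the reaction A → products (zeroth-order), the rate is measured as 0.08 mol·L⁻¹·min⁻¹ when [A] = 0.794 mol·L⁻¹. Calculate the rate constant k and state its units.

0.08 mol·L⁻¹·min⁻¹

Step 1: For a zeroth-order reaction, rate = k (independent of concentration).
Step 2: k = rate = 0.08 mol·L⁻¹·min⁻¹.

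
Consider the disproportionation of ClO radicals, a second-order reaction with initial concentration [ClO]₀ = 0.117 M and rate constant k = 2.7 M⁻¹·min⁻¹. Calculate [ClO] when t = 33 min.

0.01024 M

Step 1: For a second-order reaction: 1/[ClO] = 1/[ClO]₀ + kt
Step 2: 1/[ClO] = 1/0.117 + 2.7 × 33
Step 3: 1/[ClO] = 8.547 + 89.1 = 97.65
Step 4: [ClO] = 1/97.65 = 0.01024 M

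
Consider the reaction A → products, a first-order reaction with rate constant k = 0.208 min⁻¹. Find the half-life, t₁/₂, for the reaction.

3.332 min

Step 1: For a first-order reaction, t₁/₂ = ln(2)/k
Step 2: t₁/₂ = ln(2)/0.208
Step 3: t₁/₂ = 0.6931/0.208 = 3.332 min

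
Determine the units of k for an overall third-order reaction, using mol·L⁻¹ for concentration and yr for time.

(mol·L⁻¹)⁻²·yr⁻¹

Step 1: For overall order n, rate = k × (concentration)^n.
Step 2: Rate has units mol·L⁻¹·yr⁻¹; concentration term has units (mol·L⁻¹)^3.
Step 3: k = rate / (concentration)^n, so units of k = (mol·L⁻¹)^(1-3)·yr⁻¹ = (mol·L⁻¹)⁻²·yr⁻¹.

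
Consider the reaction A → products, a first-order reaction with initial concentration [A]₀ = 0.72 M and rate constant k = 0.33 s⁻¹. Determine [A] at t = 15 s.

0.0051 M

Step 1: For a first-order reaction: [A] = [A]₀ × e^(-kt)
Step 2: [A] = 0.72 × e^(-0.33 × 15)
Step 3: [A] = 0.72 × e^(-4.95)
Step 4: [A] = 0.72 × 0.00708341 = 0.0051 M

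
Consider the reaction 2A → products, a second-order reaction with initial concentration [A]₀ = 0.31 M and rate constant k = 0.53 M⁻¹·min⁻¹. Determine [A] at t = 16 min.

0.08543 M

Step 1: For a second-order reaction: 1/[A] = 1/[A]₀ + kt
Step 2: 1/[A] = 1/0.31 + 0.53 × 16
Step 3: 1/[A] = 3.226 + 8.48 = 11.71
Step 4: [A] = 1/11.71 = 0.08543 M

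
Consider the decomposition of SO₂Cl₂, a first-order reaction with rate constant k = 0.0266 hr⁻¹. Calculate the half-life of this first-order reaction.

26.06 hr

Step 1: For a first-order reaction, t₁/₂ = ln(2)/k
Step 2: t₁/₂ = ln(2)/0.0266
Step 3: t₁/₂ = 0.6931/0.0266 = 26.06 hr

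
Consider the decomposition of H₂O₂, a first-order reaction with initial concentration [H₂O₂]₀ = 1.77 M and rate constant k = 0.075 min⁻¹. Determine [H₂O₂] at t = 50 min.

0.04163 M

Step 1: For a first-order reaction: [H₂O₂] = [H₂O₂]₀ × e^(-kt)
Step 2: [H₂O₂] = 1.77 × e^(-0.075 × 50)
Step 3: [H₂O₂] = 1.77 × e^(-3.75)
Step 4: [H₂O₂] = 1.77 × 0.0235177 = 0.04163 M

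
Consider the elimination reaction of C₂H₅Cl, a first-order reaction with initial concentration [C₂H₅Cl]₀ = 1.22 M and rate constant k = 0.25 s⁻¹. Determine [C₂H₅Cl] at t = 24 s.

0.003024 M

Step 1: For a first-order reaction: [C₂H₅Cl] = [C₂H₅Cl]₀ × e^(-kt)
Step 2: [C₂H₅Cl] = 1.22 × e^(-0.25 × 24)
Step 3: [C₂H₅Cl] = 1.22 × e^(-6)
Step 4: [C₂H₅Cl] = 1.22 × 0.00247875 = 0.003024 M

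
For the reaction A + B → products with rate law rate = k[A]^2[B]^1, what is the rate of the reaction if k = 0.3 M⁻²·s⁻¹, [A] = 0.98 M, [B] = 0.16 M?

0.0461 M/s

Step 1: The rate law is rate = k[A]^2[B]^1
Step 2: Substitute: rate = 0.3 × (0.98)^2 × (0.16)^1
Step 3: rate = 0.3 × 0.9604 × 0.16 = 0.0460992 M/s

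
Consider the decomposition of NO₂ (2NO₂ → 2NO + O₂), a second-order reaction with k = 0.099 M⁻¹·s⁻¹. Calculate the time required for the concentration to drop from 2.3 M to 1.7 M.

1.55 s

Step 1: For second-order: t = (1/[NO₂] - 1/[NO₂]₀)/k
Step 2: t = (1/1.7 - 1/2.3)/0.099
Step 3: t = (0.5882 - 0.4348)/0.099
Step 4: t = 0.1535/0.099 = 1.55 s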